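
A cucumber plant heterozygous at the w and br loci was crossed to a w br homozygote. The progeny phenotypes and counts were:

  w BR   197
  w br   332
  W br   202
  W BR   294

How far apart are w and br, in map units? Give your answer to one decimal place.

The two most frequent classes, W BR (294) and w br (332), are the parental types, so the F1 was W BR / w br.
The recombinant classes are W br and w BR: 202 + 197 = 399.
Recombination frequency = 399/1025 = 0.3893 ≈ 38.9%, i.e. 38.9 map units.

38.9 map units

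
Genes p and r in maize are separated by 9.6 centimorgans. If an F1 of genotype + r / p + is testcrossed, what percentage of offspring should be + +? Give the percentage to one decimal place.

A map distance of 9.6 centimorgans corresponds to a recombination frequency of 0.096.
The F1 is + r / p +, so + + is a recombinant gamete class with expected frequency r/2 = 0.096/2 = 0.0480.
That is 0.0480 = 4.8% of the progeny.

4.8%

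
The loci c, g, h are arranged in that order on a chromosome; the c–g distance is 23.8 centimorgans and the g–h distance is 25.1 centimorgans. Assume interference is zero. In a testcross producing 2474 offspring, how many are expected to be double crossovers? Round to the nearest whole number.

Map distances give recombination frequencies of 0.238 and 0.251 for the two intervals.
With no interference, expected double-crossover frequency = 0.238 × 0.251 = 0.05974.
Expected number = 0.05974 × 2474 = 147.79 ≈ 148.

148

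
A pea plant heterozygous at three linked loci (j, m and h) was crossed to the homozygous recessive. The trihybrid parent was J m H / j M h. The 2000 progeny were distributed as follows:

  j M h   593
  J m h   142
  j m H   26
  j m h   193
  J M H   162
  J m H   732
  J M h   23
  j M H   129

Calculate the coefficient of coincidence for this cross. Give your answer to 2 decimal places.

0.76

The two rarest classes, j m H and J M h, are the double crossovers. Comparing them with the parentals, only the j allele has switched, so j is the middle locus and the order is m – j – h.
m–j: (355 + 49)/2000 = 0.2020; j–h: (271 + 49)/2000 = 0.1600.
Expected DCO frequency = 0.2020 × 0.1600 ≈ 0.03232; observed = 49/2000 ≈ 0.02450.
Coefficient of coincidence = 0.02450/0.03232 ≈ 0.76.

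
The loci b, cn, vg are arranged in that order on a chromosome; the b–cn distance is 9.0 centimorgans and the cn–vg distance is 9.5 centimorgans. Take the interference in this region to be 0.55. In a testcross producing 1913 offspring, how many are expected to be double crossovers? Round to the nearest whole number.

7

Map distances give recombination frequencies of 0.090 and 0.095 for the two intervals.
With interference 0.55 (so coincidence = 0.45), expected double-crossover frequency = 0.090 × 0.095 × 0.45 = 0.00385.
Expected number = 0.00385 × 1913 = 7.36 ≈ 7.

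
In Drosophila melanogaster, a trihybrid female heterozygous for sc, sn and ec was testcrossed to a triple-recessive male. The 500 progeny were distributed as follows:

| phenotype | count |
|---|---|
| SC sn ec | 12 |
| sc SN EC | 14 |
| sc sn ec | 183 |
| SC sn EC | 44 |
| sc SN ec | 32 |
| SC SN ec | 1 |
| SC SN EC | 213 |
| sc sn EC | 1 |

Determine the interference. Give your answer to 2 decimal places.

The two most frequent reciprocal classes, SC SN EC and sc sn ec, are the parental types, so the F1 was SC SN EC / sc sn ec.
The two rarest classes, SC SN ec and sc sn EC, are the double crossovers. Comparing them with the parentals, only the ec allele has switched, so ec is the middle locus and the order is sn – ec – sc.
sn–ec: (76 + 2)/500 = 0.1560; ec–sc: (26 + 2)/500 = 0.0560.
Expected DCO frequency = 0.1560 × 0.0560 ≈ 0.00874; observed = 2/500 ≈ 0.00400.
Coefficient of coincidence = 0.00400/0.00874 ≈ 0.46; interference = 1 − 0.46 = 0.54.

0.54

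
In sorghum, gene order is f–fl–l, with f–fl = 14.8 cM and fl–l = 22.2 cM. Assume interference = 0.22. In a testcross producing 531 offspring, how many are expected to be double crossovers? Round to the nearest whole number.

14

Map distances give recombination frequencies of 0.148 and 0.222 for the two intervals.
With interference 0.22 (so coincidence = 0.78), expected double-crossover frequency = 0.148 × 0.222 × 0.78 = 0.02563.
Expected number = 0.02563 × 531 = 13.61 ≈ 14.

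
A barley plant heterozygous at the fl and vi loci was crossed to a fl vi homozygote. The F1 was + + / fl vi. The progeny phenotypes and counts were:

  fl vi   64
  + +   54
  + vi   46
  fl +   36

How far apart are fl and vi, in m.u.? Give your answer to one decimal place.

The recombinant classes are + vi and fl +: 46 + 36 = 82.
Recombination frequency = 82/200 = 0.4100 ≈ 41.0%, i.e. 41.0 m.u.

41.0 m.u.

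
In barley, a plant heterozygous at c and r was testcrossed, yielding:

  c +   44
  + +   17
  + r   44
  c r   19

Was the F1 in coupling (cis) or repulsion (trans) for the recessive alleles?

The two most frequent classes are + r (44) and c + (44); these are the parental (non-recombinant) types.
So the F1 carried + r on one chromosome and c + on the other — the recessive alleles are on opposite chromosomes (trans / repulsion).

trans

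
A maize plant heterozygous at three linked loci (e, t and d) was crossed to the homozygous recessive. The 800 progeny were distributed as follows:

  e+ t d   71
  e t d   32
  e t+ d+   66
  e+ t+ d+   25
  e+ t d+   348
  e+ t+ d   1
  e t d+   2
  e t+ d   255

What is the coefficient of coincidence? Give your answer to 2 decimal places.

The two most frequent reciprocal classes, e+ t d+ and e t+ d, are the parental types, so the F1 was e+ t d+ / e t+ d.
The two rarest classes, e t d+ and e+ t+ d, are the double crossovers. Comparing them with the parentals, only the e allele has switched, so e is the middle locus and the order is t – e – d.
t–e: (57 + 3)/800 = 0.0750; e–d: (137 + 3)/800 = 0.1750.
Expected DCO frequency = 0.0750 × 0.1750 ≈ 0.01312; observed = 3/800 ≈ 0.00375.
Coefficient of coincidence = 0.00375/0.01312 ≈ 0.29.

0.29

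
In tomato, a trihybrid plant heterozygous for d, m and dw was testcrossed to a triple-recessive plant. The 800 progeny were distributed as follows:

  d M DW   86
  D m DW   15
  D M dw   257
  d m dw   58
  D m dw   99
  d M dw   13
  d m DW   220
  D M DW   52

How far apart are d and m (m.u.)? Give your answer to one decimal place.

The two most frequent reciprocal classes, D M dw and d m DW, are the parental types, so the F1 was D M dw / d m DW.
The two rarest classes, d M dw and D m DW, are the double crossovers. Comparing them with the parentals, only the d allele has switched, so d is the middle locus and the order is dw – d – m.
Crossovers in the d–m interval produce the single-crossover classes D m dw and d M DW (99 + 86 = 185) plus the double crossovers (28).
RF(d–m) = (185 + 28) / 800 = 213/800 = 0.2662 → 26.6 m.u.

26.6 m.u.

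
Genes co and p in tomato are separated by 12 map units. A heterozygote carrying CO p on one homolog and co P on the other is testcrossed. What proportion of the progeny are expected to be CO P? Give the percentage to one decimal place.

A map distance of 12 map units corresponds to a recombination frequency of 0.120.
The F1 is CO p / co P, so CO P is a recombinant gamete class with expected frequency r/2 = 0.120/2 = 0.0600.
That is 0.0600 = 6.0% of the progeny.

6.0%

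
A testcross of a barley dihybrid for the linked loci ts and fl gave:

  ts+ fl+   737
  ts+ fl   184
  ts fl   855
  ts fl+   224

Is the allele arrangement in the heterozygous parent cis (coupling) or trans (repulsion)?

cis

The two most frequent classes are ts+ fl+ (737) and ts fl (855); these are the parental (non-recombinant) types.
So the F1 carried ts+ fl+ on one chromosome and ts fl on the other — the recessive alleles are on the same chromosome (cis / coupling).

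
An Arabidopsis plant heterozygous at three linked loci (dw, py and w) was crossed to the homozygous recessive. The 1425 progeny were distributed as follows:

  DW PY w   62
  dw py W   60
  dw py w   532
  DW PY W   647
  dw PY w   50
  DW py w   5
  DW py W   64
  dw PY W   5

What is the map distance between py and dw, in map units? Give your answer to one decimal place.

The two most frequent reciprocal classes, DW PY W and dw py w, are the parental types, so the F1 was DW PY W / dw py w.
The two rarest classes, dw PY W and DW py w, are the double crossovers. Comparing them with the parentals, only the dw allele has switched, so dw is the middle locus and the order is py – dw – w.
Crossovers in the py–dw interval produce the single-crossover classes DW py W and dw PY w (64 + 50 = 114) plus the double crossovers (10).
RF(py–dw) = (114 + 10) / 1425 = 124/1425 = 0.0870 → 8.7 map units.

8.7 map units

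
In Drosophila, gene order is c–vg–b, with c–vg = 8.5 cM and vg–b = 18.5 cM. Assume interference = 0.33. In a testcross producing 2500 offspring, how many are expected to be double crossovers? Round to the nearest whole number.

26

Map distances give recombination frequencies of 0.085 and 0.185 for the two intervals.
With interference 0.33 (so coincidence = 0.67), expected double-crossover frequency = 0.085 × 0.185 × 0.67 = 0.01054.
Expected number = 0.01054 × 2500 = 26.34 ≈ 26.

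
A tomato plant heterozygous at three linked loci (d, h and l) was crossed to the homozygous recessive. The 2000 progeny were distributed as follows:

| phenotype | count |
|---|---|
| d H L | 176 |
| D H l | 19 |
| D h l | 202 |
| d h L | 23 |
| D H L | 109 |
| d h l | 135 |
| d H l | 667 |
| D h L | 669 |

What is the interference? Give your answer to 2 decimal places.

0.30

The two most frequent reciprocal classes, d H l and D h L, are the parental types, so the F1 was d H l / D h L.
The two rarest classes, D H l and d h L, are the double crossovers. Comparing them with the parentals, only the d allele has switched, so d is the middle locus and the order is h – d – l.
h–d: (244 + 42)/2000 = 0.1430; d–l: (378 + 42)/2000 = 0.2100.
Expected DCO frequency = 0.1430 × 0.2100 ≈ 0.03003; observed = 42/2000 ≈ 0.02100.
Coefficient of coincidence = 0.02100/0.03003 ≈ 0.70; interference = 1 − 0.70 = 0.30.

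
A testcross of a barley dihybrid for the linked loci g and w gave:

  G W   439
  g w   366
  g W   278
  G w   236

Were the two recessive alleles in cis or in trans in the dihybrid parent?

The two most frequent classes are G W (439) and g w (366); these are the parental (non-recombinant) types.
So the F1 carried G W on one chromosome and g w on the other — the recessive alleles are on the same chromosome (cis / coupling).

cis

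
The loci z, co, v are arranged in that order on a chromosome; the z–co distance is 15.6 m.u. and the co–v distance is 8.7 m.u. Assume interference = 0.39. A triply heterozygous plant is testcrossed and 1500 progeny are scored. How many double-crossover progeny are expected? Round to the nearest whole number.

12

Map distances give recombination frequencies of 0.156 and 0.087 for the two intervals.
With interference 0.39 (so coincidence = 0.61), expected double-crossover frequency = 0.156 × 0.087 × 0.61 = 0.00828.
Expected number = 0.00828 × 1500 = 12.42 ≈ 12.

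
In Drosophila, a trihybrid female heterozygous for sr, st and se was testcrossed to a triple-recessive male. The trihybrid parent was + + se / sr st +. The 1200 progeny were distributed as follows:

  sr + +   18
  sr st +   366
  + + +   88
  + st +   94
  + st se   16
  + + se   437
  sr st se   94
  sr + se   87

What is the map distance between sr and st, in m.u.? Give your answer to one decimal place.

The two rarest classes, + st se and sr + +, are the double crossovers. Comparing them with the parentals, only the st allele has switched, so st is the middle locus and the order is se – st – sr.
Crossovers in the st–sr interval produce the single-crossover classes sr + se and + st + (87 + 94 = 181) plus the double crossovers (34).
RF(st–sr) = (181 + 34) / 1200 = 215/1200 = 0.1792 → 17.9 m.u.

17.9 m.u.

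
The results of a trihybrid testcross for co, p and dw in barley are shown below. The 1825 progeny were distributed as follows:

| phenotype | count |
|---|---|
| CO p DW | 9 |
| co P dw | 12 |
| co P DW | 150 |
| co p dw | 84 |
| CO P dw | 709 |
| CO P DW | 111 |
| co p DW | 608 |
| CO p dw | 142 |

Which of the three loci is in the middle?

The two most frequent reciprocal classes, co p DW and CO P dw, are the parental types, so the F1 was co p DW / CO P dw.
The two rarest classes, CO p DW and co P dw, are the double crossovers. Comparing them with the parentals, only the co allele has switched, so co is the middle locus and the order is p – co – dw.

co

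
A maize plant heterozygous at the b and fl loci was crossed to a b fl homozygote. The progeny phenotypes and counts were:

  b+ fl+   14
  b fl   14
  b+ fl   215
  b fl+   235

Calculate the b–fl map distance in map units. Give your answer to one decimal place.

5.9 map units

The two most frequent classes, b+ fl (215) and b fl+ (235), are the parental types, so the F1 was b+ fl / b fl+.
The recombinant classes are b+ fl+ and b fl: 14 + 14 = 28.
Recombination frequency = 28/478 = 0.0586 ≈ 5.9%, i.e. 5.9 map units.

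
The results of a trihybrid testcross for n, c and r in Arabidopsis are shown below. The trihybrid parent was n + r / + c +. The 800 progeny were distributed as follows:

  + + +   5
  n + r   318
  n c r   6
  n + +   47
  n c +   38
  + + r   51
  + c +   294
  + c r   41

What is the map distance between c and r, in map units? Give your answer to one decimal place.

12.4 map units

The two rarest classes, n c r and + + +, are the double crossovers. Comparing them with the parentals, only the c allele has switched, so c is the middle locus and the order is r – c – n.
Crossovers in the r–c interval produce the single-crossover classes n + + and + c r (47 + 41 = 88) plus the double crossovers (11).
RF(r–c) = (88 + 11) / 800 = 99/800 = 0.1237 → 12.4 map units.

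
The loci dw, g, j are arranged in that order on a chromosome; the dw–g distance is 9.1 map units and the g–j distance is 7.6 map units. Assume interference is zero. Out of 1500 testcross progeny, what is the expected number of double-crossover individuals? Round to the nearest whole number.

10

Map distances give recombination frequencies of 0.091 and 0.076 for the two intervals.
With no interference, expected double-crossover frequency = 0.091 × 0.076 = 0.00692.
Expected number = 0.00692 × 1500 = 10.37 ≈ 10.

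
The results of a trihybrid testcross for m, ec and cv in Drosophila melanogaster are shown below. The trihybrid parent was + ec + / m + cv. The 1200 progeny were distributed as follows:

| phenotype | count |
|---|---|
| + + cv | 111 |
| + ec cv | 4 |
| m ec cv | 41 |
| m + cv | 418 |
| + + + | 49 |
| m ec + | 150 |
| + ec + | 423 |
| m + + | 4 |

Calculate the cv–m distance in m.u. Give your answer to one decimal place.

The two rarest classes, + ec cv and m + +, are the double crossovers. Comparing them with the parentals, only the cv allele has switched, so cv is the middle locus and the order is m – cv – ec.
Crossovers in the m–cv interval produce the single-crossover classes m ec + and + + cv (150 + 111 = 261) plus the double crossovers (8).
RF(m–cv) = (261 + 8) / 1200 = 269/1200 = 0.2242 → 22.4 m.u.

22.4 m.u.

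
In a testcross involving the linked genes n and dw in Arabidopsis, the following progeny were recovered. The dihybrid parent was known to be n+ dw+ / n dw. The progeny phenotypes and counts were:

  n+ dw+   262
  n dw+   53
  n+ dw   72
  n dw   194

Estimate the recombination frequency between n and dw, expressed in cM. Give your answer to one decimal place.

21.5 cM

The recombinant classes are n+ dw and n dw+: 72 + 53 = 125.
Recombination frequency = 125/581 = 0.2151 ≈ 21.5%, i.e. 21.5 cM.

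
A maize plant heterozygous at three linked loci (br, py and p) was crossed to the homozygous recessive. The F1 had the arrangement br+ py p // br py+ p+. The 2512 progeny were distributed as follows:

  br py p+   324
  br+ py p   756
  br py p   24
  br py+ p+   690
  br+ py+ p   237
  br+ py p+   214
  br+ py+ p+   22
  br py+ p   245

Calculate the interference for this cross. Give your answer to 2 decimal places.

The two rarest classes, br py p and br+ py+ p+, are the double crossovers. Comparing them with the parentals, only the br allele has switched, so br is the middle locus and the order is p – br – py.
p–br: (459 + 46)/2512 = 0.2010; br–py: (561 + 46)/2512 = 0.2416.
Expected DCO frequency = 0.2010 × 0.2416 ≈ 0.04856; observed = 46/2512 ≈ 0.01831.
Coefficient of coincidence = 0.01831/0.04856 ≈ 0.38; interference = 1 − 0.38 = 0.62.

0.62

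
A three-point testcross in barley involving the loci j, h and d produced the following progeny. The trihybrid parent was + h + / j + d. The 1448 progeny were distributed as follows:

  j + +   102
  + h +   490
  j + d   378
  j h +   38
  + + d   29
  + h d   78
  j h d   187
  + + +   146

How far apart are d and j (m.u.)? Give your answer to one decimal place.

The two rarest classes, j h + and + + d, are the double crossovers. Comparing them with the parentals, only the j allele has switched, so j is the middle locus and the order is d – j – h.
Crossovers in the d–j interval produce the single-crossover classes + h d and j + + (78 + 102 = 180) plus the double crossovers (67).
RF(d–j) = (180 + 67) / 1448 = 247/1448 = 0.1706 → 17.1 m.u.

17.1 m.u.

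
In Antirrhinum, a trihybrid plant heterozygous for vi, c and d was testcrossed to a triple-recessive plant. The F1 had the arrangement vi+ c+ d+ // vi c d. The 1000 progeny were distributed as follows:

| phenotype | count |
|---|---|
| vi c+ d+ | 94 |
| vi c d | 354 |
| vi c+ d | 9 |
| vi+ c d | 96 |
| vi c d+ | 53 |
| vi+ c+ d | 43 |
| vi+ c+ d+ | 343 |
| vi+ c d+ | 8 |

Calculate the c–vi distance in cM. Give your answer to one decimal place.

20.7 cM

The two rarest classes, vi+ c d+ and vi c+ d, are the double crossovers. Comparing them with the parentals, only the c allele has switched, so c is the middle locus and the order is vi – c – d.
Crossovers in the vi–c interval produce the single-crossover classes vi c+ d+ and vi+ c d (94 + 96 = 190) plus the double crossovers (17).
RF(vi–c) = (190 + 17) / 1000 = 207/1000 = 0.2070 → 20.7 cM.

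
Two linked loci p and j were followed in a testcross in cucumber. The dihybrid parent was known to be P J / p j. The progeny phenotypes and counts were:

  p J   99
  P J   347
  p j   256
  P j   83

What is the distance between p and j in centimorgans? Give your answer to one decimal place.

The recombinant classes are P j and p J: 83 + 99 = 182.
Recombination frequency = 182/785 = 0.2318 ≈ 23.2%, i.e. 23.2 centimorgans.

23.2 centimorgans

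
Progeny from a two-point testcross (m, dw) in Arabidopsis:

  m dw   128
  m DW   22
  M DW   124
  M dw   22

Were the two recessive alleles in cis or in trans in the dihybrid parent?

cis

The two most frequent classes are M DW (124) and m dw (128); these are the parental (non-recombinant) types.
So the F1 carried M DW on one chromosome and m dw on the other — the recessive alleles are on the same chromosome (cis / coupling).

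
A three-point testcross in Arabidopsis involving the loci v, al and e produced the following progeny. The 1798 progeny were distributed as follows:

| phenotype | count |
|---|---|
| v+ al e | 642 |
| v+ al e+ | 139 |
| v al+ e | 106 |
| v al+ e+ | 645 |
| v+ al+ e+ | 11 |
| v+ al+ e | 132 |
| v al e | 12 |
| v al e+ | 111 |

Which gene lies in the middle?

v

The two most frequent reciprocal classes, v al+ e+ and v+ al e, are the parental types, so the F1 was v al+ e+ / v+ al e.
The two rarest classes, v+ al+ e+ and v al e, are the double crossovers. Comparing them with the parentals, only the v allele has switched, so v is the middle locus and the order is al – v – e.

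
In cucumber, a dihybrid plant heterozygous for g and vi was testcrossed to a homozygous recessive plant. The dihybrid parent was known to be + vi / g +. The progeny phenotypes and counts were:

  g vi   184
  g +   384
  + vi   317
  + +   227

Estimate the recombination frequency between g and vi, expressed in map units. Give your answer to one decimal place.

The recombinant classes are + + and g vi: 227 + 184 = 411.
Recombination frequency = 411/1112 = 0.3696 ≈ 37.0%, i.e. 37.0 map units.

37.0 map units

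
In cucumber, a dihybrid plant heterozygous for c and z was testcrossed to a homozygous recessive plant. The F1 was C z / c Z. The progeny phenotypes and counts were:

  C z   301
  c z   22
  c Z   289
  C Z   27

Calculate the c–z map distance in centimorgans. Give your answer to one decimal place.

The recombinant classes are C Z and c z: 27 + 22 = 49.
Recombination frequency = 49/639 = 0.0767 ≈ 7.7%, i.e. 7.7 centimorgans.

7.7 centimorgans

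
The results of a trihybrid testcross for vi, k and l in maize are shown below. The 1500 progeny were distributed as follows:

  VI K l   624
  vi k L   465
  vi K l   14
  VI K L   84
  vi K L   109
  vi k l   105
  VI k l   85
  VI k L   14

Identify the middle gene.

The two most frequent reciprocal classes, VI K l and vi k L, are the parental types, so the F1 was VI K l / vi k L.
The two rarest classes, vi K l and VI k L, are the double crossovers. Comparing them with the parentals, only the vi allele has switched, so vi is the middle locus and the order is l – vi – k.

vi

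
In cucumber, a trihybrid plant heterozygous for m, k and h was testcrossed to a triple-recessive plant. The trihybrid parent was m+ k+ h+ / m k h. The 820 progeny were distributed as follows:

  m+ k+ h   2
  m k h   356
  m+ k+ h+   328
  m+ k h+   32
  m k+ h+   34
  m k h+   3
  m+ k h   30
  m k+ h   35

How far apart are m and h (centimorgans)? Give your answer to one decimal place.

8.4 centimorgans

The two rarest classes, m+ k+ h and m k h+, are the double crossovers. Comparing them with the parentals, only the h allele has switched, so h is the middle locus and the order is m – h – k.
Crossovers in the m–h interval produce the single-crossover classes m k+ h+ and m+ k h (34 + 30 = 64) plus the double crossovers (5).
RF(m–h) = (64 + 5) / 820 = 69/820 = 0.0841 → 8.4 centimorgans.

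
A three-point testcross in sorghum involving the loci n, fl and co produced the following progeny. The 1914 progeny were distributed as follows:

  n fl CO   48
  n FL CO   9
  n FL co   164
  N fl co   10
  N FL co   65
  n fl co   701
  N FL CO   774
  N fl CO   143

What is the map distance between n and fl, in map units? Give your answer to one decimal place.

The two most frequent reciprocal classes, N FL CO and n fl co, are the parental types, so the F1 was N FL CO / n fl co.
The two rarest classes, n FL CO and N fl co, are the double crossovers. Comparing them with the parentals, only the n allele has switched, so n is the middle locus and the order is co – n – fl.
Crossovers in the n–fl interval produce the single-crossover classes N fl CO and n FL co (143 + 164 = 307) plus the double crossovers (19).
RF(n–fl) = (307 + 19) / 1914 = 326/1914 = 0.1703 → 17.0 map units.

17.0 map units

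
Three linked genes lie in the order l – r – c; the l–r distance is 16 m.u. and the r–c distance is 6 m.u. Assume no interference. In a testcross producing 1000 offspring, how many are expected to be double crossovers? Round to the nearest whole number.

Map distances give recombination frequencies of 0.160 and 0.060 for the two intervals.
With no interference, expected double-crossover frequency = 0.160 × 0.060 = 0.00960.
Expected number = 0.00960 × 1000 = 9.60 ≈ 10.

10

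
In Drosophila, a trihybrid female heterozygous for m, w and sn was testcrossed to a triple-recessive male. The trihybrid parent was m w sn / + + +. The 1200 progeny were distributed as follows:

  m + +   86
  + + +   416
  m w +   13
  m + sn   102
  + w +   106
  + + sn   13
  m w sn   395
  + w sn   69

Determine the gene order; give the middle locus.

The two rarest classes, m w + and + + sn, are the double crossovers. Comparing them with the parentals, only the sn allele has switched, so sn is the middle locus and the order is m – sn – w.

sn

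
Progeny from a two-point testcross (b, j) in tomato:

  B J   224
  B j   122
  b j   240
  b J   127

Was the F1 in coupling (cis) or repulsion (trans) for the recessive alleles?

The two most frequent classes are B J (224) and b j (240); these are the parental (non-recombinant) types.
So the F1 carried B J on one chromosome and b j on the other — the recessive alleles are on the same chromosome (cis / coupling).

cis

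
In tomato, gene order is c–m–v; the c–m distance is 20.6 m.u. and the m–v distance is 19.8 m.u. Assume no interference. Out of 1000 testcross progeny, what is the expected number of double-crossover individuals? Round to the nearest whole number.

Map distances give recombination frequencies of 0.206 and 0.198 for the two intervals.
With no interference, expected double-crossover frequency = 0.206 × 0.198 = 0.04079.
Expected number = 0.04079 × 1000 = 40.79 ≈ 41.

41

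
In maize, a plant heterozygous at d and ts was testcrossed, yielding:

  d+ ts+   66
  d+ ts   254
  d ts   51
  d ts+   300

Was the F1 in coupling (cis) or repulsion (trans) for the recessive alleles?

The two most frequent classes are d+ ts (254) and d ts+ (300); these are the parental (non-recombinant) types.
So the F1 carried d+ ts on one chromosome and d ts+ on the other — the recessive alleles are on opposite chromosomes (trans / repulsion).

trans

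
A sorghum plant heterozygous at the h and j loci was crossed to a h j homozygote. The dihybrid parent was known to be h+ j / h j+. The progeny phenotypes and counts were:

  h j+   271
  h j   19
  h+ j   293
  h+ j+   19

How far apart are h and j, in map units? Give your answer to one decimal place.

The recombinant classes are h+ j+ and h j: 19 + 19 = 38.
Recombination frequency = 38/602 = 0.0631 ≈ 6.3%, i.e. 6.3 map units.

6.3 map units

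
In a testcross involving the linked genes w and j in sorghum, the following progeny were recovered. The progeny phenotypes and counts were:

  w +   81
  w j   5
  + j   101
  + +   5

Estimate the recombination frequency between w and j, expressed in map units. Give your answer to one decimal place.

5.2 map units

The two most frequent classes, + j (101) and w + (81), are the parental types, so the F1 was + j / w +.
The recombinant classes are + + and w j: 5 + 5 = 10.
Recombination frequency = 10/192 = 0.0521 ≈ 5.2%, i.e. 5.2 map units.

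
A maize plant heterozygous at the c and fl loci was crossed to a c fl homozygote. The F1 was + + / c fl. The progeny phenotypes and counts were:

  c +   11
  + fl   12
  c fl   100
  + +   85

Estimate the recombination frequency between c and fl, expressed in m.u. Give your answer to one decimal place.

The recombinant classes are + fl and c +: 12 + 11 = 23.
Recombination frequency = 23/208 = 0.1106 ≈ 11.1%, i.e. 11.1 m.u.

11.1 m.u.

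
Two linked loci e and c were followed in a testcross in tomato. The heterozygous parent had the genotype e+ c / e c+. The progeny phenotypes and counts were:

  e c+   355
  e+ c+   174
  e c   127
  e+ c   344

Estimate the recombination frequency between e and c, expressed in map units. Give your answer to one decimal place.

The recombinant classes are e+ c+ and e c: 174 + 127 = 301.
Recombination frequency = 301/1000 = 0.3010 ≈ 30.1%, i.e. 30.1 map units.

30.1 map units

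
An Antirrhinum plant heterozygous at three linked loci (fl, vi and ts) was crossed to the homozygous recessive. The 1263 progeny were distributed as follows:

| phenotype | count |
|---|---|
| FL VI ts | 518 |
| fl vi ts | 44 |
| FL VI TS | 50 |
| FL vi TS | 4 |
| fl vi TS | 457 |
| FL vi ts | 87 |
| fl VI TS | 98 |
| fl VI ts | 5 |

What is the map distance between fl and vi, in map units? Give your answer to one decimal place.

The two most frequent reciprocal classes, fl vi TS and FL VI ts, are the parental types, so the F1 was fl vi TS / FL VI ts.
The two rarest classes, FL vi TS and fl VI ts, are the double crossovers. Comparing them with the parentals, only the fl allele has switched, so fl is the middle locus and the order is ts – fl – vi.
Crossovers in the fl–vi interval produce the single-crossover classes fl VI TS and FL vi ts (98 + 87 = 185) plus the double crossovers (9).
RF(fl–vi) = (185 + 9) / 1263 = 194/1263 = 0.1536 → 15.4 map units.

15.4 map units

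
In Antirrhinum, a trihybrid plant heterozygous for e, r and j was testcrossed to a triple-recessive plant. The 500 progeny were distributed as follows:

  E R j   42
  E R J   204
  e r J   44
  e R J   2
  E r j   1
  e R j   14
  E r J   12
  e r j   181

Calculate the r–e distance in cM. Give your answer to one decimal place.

5.8 cM

The two most frequent reciprocal classes, E R J and e r j, are the parental types, so the F1 was E R J / e r j.
The two rarest classes, e R J and E r j, are the double crossovers. Comparing them with the parentals, only the e allele has switched, so e is the middle locus and the order is j – e – r.
Crossovers in the e–r interval produce the single-crossover classes E r J and e R j (12 + 14 = 26) plus the double crossovers (3).
RF(e–r) = (26 + 3) / 500 = 29/500 = 0.0580 → 5.8 cM.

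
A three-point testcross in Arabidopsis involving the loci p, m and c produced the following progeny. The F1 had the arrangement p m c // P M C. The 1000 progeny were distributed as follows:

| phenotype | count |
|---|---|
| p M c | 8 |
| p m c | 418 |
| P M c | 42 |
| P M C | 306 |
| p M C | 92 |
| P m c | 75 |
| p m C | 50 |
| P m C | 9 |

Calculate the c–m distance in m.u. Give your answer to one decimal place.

10.9 m.u.

The two rarest classes, p M c and P m C, are the double crossovers. Comparing them with the parentals, only the m allele has switched, so m is the middle locus and the order is p – m – c.
Crossovers in the m–c interval produce the single-crossover classes p m C and P M c (50 + 42 = 92) plus the double crossovers (17).
RF(m–c) = (92 + 17) / 1000 = 109/1000 = 0.1090 → 10.9 m.u.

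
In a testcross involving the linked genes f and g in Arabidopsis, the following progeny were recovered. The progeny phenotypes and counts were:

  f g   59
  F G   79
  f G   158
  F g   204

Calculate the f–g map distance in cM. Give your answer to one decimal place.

The two most frequent classes, F g (204) and f G (158), are the parental types, so the F1 was F g / f G.
The recombinant classes are F G and f g: 79 + 59 = 138.
Recombination frequency = 138/500 = 0.2760 ≈ 27.6%, i.e. 27.6 cM.

27.6 cM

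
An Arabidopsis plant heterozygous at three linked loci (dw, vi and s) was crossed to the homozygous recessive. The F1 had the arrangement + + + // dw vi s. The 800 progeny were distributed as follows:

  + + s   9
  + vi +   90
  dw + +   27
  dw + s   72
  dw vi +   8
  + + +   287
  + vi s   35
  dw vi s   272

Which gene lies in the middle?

s

The two rarest classes, + + s and dw vi +, are the double crossovers. Comparing them with the parentals, only the s allele has switched, so s is the middle locus and the order is vi – s – dw.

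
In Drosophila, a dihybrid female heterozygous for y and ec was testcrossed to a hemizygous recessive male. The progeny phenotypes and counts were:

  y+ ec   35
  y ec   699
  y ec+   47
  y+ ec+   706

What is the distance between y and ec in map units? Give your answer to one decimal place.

5.5 map units

The two most frequent classes, y+ ec+ (706) and y ec (699), are the parental types, so the F1 was y+ ec+ / y ec.
The recombinant classes are y+ ec and y ec+: 35 + 47 = 82.
Recombination frequency = 82/1487 = 0.0551 ≈ 5.5%, i.e. 5.5 map units.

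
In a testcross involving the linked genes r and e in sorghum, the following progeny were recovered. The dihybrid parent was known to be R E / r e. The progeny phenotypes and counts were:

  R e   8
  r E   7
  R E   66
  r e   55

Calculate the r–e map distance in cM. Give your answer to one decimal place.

The recombinant classes are R e and r E: 8 + 7 = 15.
Recombination frequency = 15/136 = 0.1103 ≈ 11.0%, i.e. 11.0 cM.

11.0 cM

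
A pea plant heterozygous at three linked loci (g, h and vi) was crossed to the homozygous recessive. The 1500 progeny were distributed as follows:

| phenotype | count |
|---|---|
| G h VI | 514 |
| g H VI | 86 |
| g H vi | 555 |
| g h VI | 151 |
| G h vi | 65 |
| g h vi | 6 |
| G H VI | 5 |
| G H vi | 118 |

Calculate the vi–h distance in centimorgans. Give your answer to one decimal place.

The two most frequent reciprocal classes, G h VI and g H vi, are the parental types, so the F1 was G h VI / g H vi.
The two rarest classes, G H VI and g h vi, are the double crossovers. Comparing them with the parentals, only the h allele has switched, so h is the middle locus and the order is vi – h – g.
Crossovers in the vi–h interval produce the single-crossover classes G h vi and g H VI (65 + 86 = 151) plus the double crossovers (11).
RF(vi–h) = (151 + 11) / 1500 = 162/1500 = 0.1080 → 10.8 centimorgans.

10.8 centimorgans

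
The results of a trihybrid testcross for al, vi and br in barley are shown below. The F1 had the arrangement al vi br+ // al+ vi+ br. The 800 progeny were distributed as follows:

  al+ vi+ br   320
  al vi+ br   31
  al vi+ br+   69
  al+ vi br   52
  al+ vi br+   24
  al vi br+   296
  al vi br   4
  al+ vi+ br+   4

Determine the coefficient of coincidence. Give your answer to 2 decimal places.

0.79

The two rarest classes, al vi br and al+ vi+ br+, are the double crossovers. Comparing them with the parentals, only the br allele has switched, so br is the middle locus and the order is al – br – vi.
al–br: (55 + 8)/800 = 0.0788; br–vi: (121 + 8)/800 = 0.1613.
Expected DCO frequency = 0.0788 × 0.1613 ≈ 0.01271; observed = 8/800 ≈ 0.01000.
Coefficient of coincidence = 0.01000/0.01271 ≈ 0.79.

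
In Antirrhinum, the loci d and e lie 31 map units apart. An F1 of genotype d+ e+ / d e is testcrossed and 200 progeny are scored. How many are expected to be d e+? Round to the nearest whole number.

31

A map distance of 31 map units corresponds to a recombination frequency of 0.310.
The F1 is d+ e+ / d e, so d e+ is a recombinant gamete class with expected frequency r/2 = 0.310/2 = 0.1550.
Expected number = 0.1550 × 200 = 31.00 ≈ 31.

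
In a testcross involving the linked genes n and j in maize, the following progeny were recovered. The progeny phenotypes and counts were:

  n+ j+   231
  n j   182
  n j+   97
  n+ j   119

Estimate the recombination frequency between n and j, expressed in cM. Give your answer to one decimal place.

34.3 cM

The two most frequent classes, n+ j+ (231) and n j (182), are the parental types, so the F1 was n+ j+ / n j.
The recombinant classes are n+ j and n j+: 119 + 97 = 216.
Recombination frequency = 216/629 = 0.3434 ≈ 34.3%, i.e. 34.3 cM.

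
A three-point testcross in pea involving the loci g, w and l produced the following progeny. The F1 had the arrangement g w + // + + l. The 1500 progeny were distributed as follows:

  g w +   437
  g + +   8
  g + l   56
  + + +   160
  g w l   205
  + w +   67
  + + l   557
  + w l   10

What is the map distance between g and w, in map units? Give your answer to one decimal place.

The two rarest classes, g + + and + w l, are the double crossovers. Comparing them with the parentals, only the w allele has switched, so w is the middle locus and the order is g – w – l.
Crossovers in the g–w interval produce the single-crossover classes + w + and g + l (67 + 56 = 123) plus the double crossovers (18).
RF(g–w) = (123 + 18) / 1500 = 141/1500 = 0.0940 → 9.4 map units.

9.4 map units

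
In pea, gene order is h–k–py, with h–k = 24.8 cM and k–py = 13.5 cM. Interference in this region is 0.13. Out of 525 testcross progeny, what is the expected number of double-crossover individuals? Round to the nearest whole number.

Map distances give recombination frequencies of 0.248 and 0.135 for the two intervals.
With interference 0.13 (so coincidence = 0.87), expected double-crossover frequency = 0.248 × 0.135 × 0.87 = 0.02913.
Expected number = 0.02913 × 525 = 15.29 ≈ 15.

15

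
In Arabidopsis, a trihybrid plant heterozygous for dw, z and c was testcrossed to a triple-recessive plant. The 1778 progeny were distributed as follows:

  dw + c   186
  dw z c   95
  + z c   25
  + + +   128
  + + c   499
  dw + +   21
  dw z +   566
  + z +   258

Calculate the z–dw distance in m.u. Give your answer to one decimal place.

27.6 m.u.

The two most frequent reciprocal classes, dw z + and + + c, are the parental types, so the F1 was dw z + / + + c.
The two rarest classes, dw + + and + z c, are the double crossovers. Comparing them with the parentals, only the z allele has switched, so z is the middle locus and the order is dw – z – c.
Crossovers in the dw–z interval produce the single-crossover classes + z + and dw + c (258 + 186 = 444) plus the double crossovers (46).
RF(dw–z) = (444 + 46) / 1778 = 490/1778 = 0.2756 → 27.6 m.u.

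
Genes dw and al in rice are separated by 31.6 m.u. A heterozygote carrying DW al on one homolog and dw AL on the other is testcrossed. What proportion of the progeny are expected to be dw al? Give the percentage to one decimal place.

A map distance of 31.6 m.u. corresponds to a recombination frequency of 0.316.
The F1 is DW al / dw AL, so dw al is a recombinant gamete class with expected frequency r/2 = 0.316/2 = 0.1580.
That is 0.1580 = 15.8% of the progeny.

15.8%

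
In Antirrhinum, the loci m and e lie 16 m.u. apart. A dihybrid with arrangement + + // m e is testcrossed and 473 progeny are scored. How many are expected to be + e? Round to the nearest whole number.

38

A map distance of 16 m.u. corresponds to a recombination frequency of 0.160.
The F1 is + + / m e, so + e is a recombinant gamete class with expected frequency r/2 = 0.160/2 = 0.0800.
Expected number = 0.0800 × 473 = 37.84 ≈ 38.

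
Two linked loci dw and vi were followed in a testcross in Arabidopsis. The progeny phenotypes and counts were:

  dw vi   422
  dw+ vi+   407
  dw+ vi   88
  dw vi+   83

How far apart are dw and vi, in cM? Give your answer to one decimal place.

17.1 cM

The two most frequent classes, dw+ vi+ (407) and dw vi (422), are the parental types, so the F1 was dw+ vi+ / dw vi.
The recombinant classes are dw+ vi and dw vi+: 88 + 83 = 171.
Recombination frequency = 171/1000 = 0.1710 ≈ 17.1%, i.e. 17.1 cM.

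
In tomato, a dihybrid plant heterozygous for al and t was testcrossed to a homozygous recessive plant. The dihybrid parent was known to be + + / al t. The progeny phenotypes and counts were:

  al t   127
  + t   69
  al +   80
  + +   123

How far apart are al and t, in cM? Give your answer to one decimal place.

37.3 cM

The recombinant classes are + t and al +: 69 + 80 = 149.
Recombination frequency = 149/399 = 0.3734 ≈ 37.3%, i.e. 37.3 cM.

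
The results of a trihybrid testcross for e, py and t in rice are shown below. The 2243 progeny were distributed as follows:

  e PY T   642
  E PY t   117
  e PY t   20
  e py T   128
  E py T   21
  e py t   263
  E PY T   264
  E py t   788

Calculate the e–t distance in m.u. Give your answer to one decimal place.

The two most frequent reciprocal classes, E py t and e PY T, are the parental types, so the F1 was E py t / e PY T.
The two rarest classes, E py T and e PY t, are the double crossovers. Comparing them with the parentals, only the t allele has switched, so t is the middle locus and the order is py – t – e.
Crossovers in the t–e interval produce the single-crossover classes e py t and E PY T (263 + 264 = 527) plus the double crossovers (41).
RF(t–e) = (527 + 41) / 2243 = 568/2243 = 0.2532 → 25.3 m.u.

25.3 m.u.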